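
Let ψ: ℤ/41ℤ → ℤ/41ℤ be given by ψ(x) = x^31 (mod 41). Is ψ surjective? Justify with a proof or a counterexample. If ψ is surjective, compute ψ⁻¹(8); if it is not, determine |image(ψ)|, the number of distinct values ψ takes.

33

Since 41 is prime, the nonzero elements of ℤ/41ℤ form a cyclic group of order 40.
As gcd(31, 40) = 1, raising to the 31st power is a bijection on this group: if s^31 ≡ t^31 then (st^{−1})^31 = 1, and the only element of order dividing gcd(31, 40) = 1 is 1, so s = t.
With ψ(0) = 0 this makes ψ injective on all of ℤ/41ℤ, hence bijective (finite equal-size domain and codomain). In particular ψ is surjective.
Since ψ is surjective, we find the preimage of 8. The inverse of x ↦ x^31 on (ℤ/41ℤ)^× is x ↦ x^31, because 31·31 = 961 = 24·40 + 1 ≡ 1 (mod 40) and x^{40} = 1 for x ≠ 0 (Fermat). So ψ⁻¹(8) = 8^31 mod 41.
Repeated squaring mod 41: 8^1 ≡ 8, 8^2 ≡ 8² = 64 ≡ 23, 8^4 ≡ 23² = 529 ≡ 37, 8^8 ≡ 37² = 1369 ≡ 16, 8^16 ≡ 16² = 256 ≡ 10. Since 31 = 16 + 8 + 4 + 2 + 1, 8^31 ≡ 10·16·37·23·8: 10·16 = 160 ≡ 37, then 37·37 = 1369 ≡ 16, then 16·23 = 368 ≡ 40, then 40·8 = 320 ≡ 33. So 8^31 ≡ 33 (mod 41).
Hence ψ⁻¹(8) = 33.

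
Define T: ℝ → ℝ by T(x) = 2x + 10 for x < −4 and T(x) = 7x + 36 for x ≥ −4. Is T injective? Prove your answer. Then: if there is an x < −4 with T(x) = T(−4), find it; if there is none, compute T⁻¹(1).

-9/2

Both pieces are strictly increasing (slopes 2 and 7), so each is injective on its own interval.
The left piece maps (−∞, −4) onto (−∞, 2); the right piece maps [−4, ∞) onto [8, ∞).
These images are disjoint, so no value is attained by both pieces. Thus T is injective.
Because the two images are disjoint, no x < −4 has T(x) = T(−4), so we compute T⁻¹(1): 1 lies in (−∞, 2), so solve 2x + 10 = 1: x = (1 − 10)/2 = −9/2.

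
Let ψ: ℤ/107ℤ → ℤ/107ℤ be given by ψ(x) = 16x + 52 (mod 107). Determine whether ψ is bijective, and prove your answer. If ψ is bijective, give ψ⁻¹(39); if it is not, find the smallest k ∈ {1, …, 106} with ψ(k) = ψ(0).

46

By definition, injectivity means: for all x_1, x_2 in the domain, ψ(x_1) = ψ(x_2) implies x_1 = x_2.
Suppose ψ(x_1) = ψ(x_2) in ℤ/107ℤ. Then 16x_1 + 52 ≡ 16x_2 + 52 (mod 107), thus 16(x_1 − x_2) ≡ 0 (mod 107).
Since gcd(16, 107) = 1, 16 is invertible modulo 107, thus x_1 − x_2 ≡ 0 (mod 107), i.e. x_1 = x_2.
We now compute 16⁻¹ mod 107 explicitly. Euclid's algorithm: 107 = 6·16 + 11, 16 = 1·11 + 5, 11 = 2·5 + 1; back-substituting gives 1 = 87·16 − 13·107, so 16⁻¹ ≡ 87 (mod 107).
Then y ↦ 87(y − 52) is a two-sided inverse to ψ, so every y ∈ ℤ/107ℤ has a preimage.
Hence ψ is bijective.
Since ψ is bijective, we find ψ⁻¹(39): we need 16x ≡ 39 − 52 ≡ 94 (mod 107). Using 16⁻¹ = 87: x ≡ 87·94 = 8178 = 76·107 + 46, so x = 46.
Check: ψ(46) = 16·46 + 52 = 788 = 7·107 + 39 ≡ 39 (mod 107).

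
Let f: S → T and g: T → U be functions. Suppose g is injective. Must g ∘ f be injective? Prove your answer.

not injective

No. Take S = {0, 1}, T = U = {0, 1}, f(0) = f(1) = 0, and g = identity (injective).
Then (g ∘ f)(0) = (g ∘ f)(1) = 0 with 0 ≠ 1, so g ∘ f is not injective.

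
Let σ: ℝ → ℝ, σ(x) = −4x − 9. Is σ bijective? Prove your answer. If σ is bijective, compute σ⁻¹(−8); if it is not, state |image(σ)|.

-1/4

Suppose σ(x_1) = σ(x_2). Then −4x_1 − 9 = −4x_2 − 9, so −4x_1 = −4x_2, hence x_1 = x_2.
For any y ∈ ℝ, x = (y + 9)/(−4) satisfies σ(x) = y.
Thus σ is bijective.
Since σ is bijective, we compute σ⁻¹(−8) = (−8 + 9)/(−4) = −1/4.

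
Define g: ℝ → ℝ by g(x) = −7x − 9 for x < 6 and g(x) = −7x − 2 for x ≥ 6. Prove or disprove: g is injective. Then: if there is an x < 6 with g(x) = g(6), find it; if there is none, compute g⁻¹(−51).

5

Both pieces are strictly decreasing (slopes −7 and −7), so each is injective on its own interval.
The left piece maps (−∞, 6) onto (−51, ∞); the right piece maps [6, ∞) onto (−∞, −44].
These images overlap. In particular g(6) = −44 (right piece), and solving −7x − 9 = −44 on the left piece gives x = 5 < 6.
So g(5) = g(6) with 5 ≠ 6, and g is not injective. This x = 5 is the requested value below 6.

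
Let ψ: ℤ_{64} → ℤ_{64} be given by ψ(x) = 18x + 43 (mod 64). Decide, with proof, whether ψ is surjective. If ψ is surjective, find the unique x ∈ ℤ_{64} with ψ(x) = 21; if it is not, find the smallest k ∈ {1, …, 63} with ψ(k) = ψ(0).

Since gcd(18, 64) = 2, we have 18x ≡ 0 (mod 2) for all x, so ψ(x) ≡ 1 (mod 2).
But 0 ≢ 1 (mod 2), so 0 ∈ ℤ_{64} has no preimage. So ψ is not surjective.
Since ψ is not surjective, we find the least positive k with ψ(k) = ψ(0): this means 18k ≡ 0 (mod 64), i.e. 64 ∣ 18k. Since gcd(18, 64) = 2, dividing through by 2 this holds exactly when 32 ∣ 9k, and as gcd(9, 32) = 1, exactly when 32 ∣ k.
The smallest positive such k is 32.

32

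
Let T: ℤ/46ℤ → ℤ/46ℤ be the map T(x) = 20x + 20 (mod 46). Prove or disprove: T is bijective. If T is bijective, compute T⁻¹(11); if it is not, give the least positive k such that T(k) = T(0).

Recall: injectivity means: for all a, b in the domain, T(a) = T(b) implies a = b.
We have gcd(20, 46) = 2 > 1. Taking a = 0 and b = 23: T(0) = 20 and T(23) = 20·23 + 20 = 480 ≡ 20 (mod 46).
So T(0) = T(23) while 0 ≠ 23, so T is not injective, hence not bijective.
Since T is not bijective, we find the least positive k with T(k) = T(0): this means 20k ≡ 0 (mod 46), i.e. 46 ∣ 20k. Since gcd(20, 46) = 2, dividing through by 2 this holds exactly when 23 ∣ 10k, and as gcd(10, 23) = 1, exactly when 23 ∣ k.
The smallest positive such k is 23.

23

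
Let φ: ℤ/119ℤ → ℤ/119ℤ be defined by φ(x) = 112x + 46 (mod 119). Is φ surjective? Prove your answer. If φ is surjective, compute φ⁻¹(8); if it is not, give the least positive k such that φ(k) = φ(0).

Since gcd(112, 119) = 7, we have 112x ≡ 0 (mod 7) for all x, so φ(x) ≡ 4 (mod 7).
But 0 ≢ 4 (mod 7), so 0 ∈ ℤ/119ℤ has no preimage. So φ is not surjective.
Since φ is not surjective, we find the least positive k with φ(k) = φ(0): this means 112k ≡ 0 (mod 119), i.e. 119 ∣ 112k. Since gcd(112, 119) = 7, dividing through by 7 this holds exactly when 17 ∣ 16k, and as gcd(16, 17) = 1, exactly when 17 ∣ k.
The smallest positive such k is 17.

17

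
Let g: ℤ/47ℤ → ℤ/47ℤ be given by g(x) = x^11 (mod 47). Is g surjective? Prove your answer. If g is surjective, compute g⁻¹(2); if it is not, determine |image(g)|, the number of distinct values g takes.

12

Since 47 is prime, the nonzero elements of ℤ/47ℤ form a cyclic group of order 46.
As gcd(11, 46) = 1, raising to the 11th power is a bijection on this group: if a^11 ≡ b^11 then (ab^{−1})^11 = 1, and the only element of order dividing gcd(11, 46) = 1 is 1, so a = b.
With g(0) = 0 this makes g injective on all of ℤ/47ℤ, hence bijective (finite equal-size domain and codomain). In particular g is surjective.
Since g is surjective, we find the preimage of 2. The inverse of x ↦ x^11 on (ℤ/47ℤ)^× is x ↦ x^21, because 11·21 = 231 = 5·46 + 1 ≡ 1 (mod 46) and x^{46} = 1 for x ≠ 0 (Fermat). So g⁻¹(2) = 2^21 mod 47.
Repeated squaring mod 47: 2^1 ≡ 2, 2^2 ≡ 2² = 4, 2^4 ≡ 4² = 16, 2^8 ≡ 16² = 256 ≡ 21, 2^16 ≡ 21² = 441 ≡ 18. Since 21 = 16 + 4 + 1, 2^21 ≡ 18·16·2: 18·16 = 288 ≡ 6, then 6·2 = 12. So 2^21 ≡ 12 (mod 47).
Hence g⁻¹(2) = 12.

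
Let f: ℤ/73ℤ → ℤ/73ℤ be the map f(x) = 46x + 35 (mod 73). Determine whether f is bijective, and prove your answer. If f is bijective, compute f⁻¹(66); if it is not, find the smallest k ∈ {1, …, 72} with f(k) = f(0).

34

Suppose f(s) = f(t) in ℤ/73ℤ. Then 46s + 35 ≡ 46t + 35 (mod 73), thus 46(s − t) ≡ 0 (mod 73).
Since gcd(46, 73) = 1, 46 is invertible modulo 73, hence s − t ≡ 0 (mod 73), i.e. s = t.
We now compute 46⁻¹ mod 73 explicitly. Euclid's algorithm: 73 = 1·46 + 27, 46 = 1·27 + 19, 27 = 1·19 + 8, 19 = 2·8 + 3, 8 = 2·3 + 2, 3 = 1·2 + 1; back-substituting gives 1 = 27·46 − 17·73, so 46⁻¹ ≡ 27 (mod 73).
For any y ∈ ℤ/73ℤ, x = 27(y − 35) mod 73 satisfies f(x) = 46·27(y − 35) + 35 ≡ y (since 46·27 ≡ 1 mod 73). So every y has a preimage.
Therefore f is bijective.
Since f is bijective, we find f⁻¹(66): we need 46x ≡ 66 − 35 ≡ 31 (mod 73). Using 46⁻¹ = 27: x ≡ 27·31 = 837 = 11·73 + 34, so x = 34.
Check: f(34) = 46·34 + 35 = 1599 = 21·73 + 66 ≡ 66 (mod 73).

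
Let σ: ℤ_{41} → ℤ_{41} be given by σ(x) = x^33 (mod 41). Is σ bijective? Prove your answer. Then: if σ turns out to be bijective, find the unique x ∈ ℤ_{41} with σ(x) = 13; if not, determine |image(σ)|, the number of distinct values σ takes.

Since 41 is prime, the nonzero elements of ℤ_{41} form a cyclic group of order 40.
As gcd(33, 40) = 1, raising to the 33rd power is a bijection on this group: if s^33 ≡ t^33 then (st^{−1})^33 = 1, and the only element of order dividing gcd(33, 40) = 1 is 1, so s = t.
With σ(0) = 0 this makes σ injective on all of ℤ_{41}, hence bijective (finite equal-size domain and codomain). In particular σ is bijective.
Since σ is bijective, we find the preimage of 13. The inverse of x ↦ x^33 on (ℤ_{41})^× is x ↦ x^17, because 33·17 = 561 = 14·40 + 1 ≡ 1 (mod 40) and x^{40} = 1 for x ≠ 0 (Fermat). So σ⁻¹(13) = 13^17 mod 41.
Repeated squaring mod 41: 13^1 ≡ 13, 13^2 ≡ 13² = 169 ≡ 5, 13^4 ≡ 5² = 25, 13^8 ≡ 25² = 625 ≡ 10, 13^16 ≡ 10² = 100 ≡ 18. Since 17 = 16 + 1, 13^17 ≡ 18·13: 18·13 = 234 ≡ 29. So 13^17 ≡ 29 (mod 41).
Hence σ⁻¹(13) = 29.

29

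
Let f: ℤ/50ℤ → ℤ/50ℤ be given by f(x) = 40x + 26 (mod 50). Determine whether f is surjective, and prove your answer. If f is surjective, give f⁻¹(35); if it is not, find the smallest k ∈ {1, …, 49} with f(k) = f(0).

Recall that surjectivity means every element of the codomain has a preimage under f.
Since gcd(40, 50) = 10, we have 40x ≡ 0 (mod 10) for all x, so f(x) ≡ 6 (mod 10).
But 0 ≢ 6 (mod 10), so 0 ∈ ℤ/50ℤ has no preimage. Therefore f is not surjective.
Since f is not surjective, we find the least positive k with f(k) = f(0): this means 40k ≡ 0 (mod 50), i.e. 50 ∣ 40k. Since gcd(40, 50) = 10, dividing through by 10 this holds exactly when 5 ∣ 4k, and as gcd(4, 5) = 1, exactly when 5 ∣ k.
The smallest positive such k is 5.

5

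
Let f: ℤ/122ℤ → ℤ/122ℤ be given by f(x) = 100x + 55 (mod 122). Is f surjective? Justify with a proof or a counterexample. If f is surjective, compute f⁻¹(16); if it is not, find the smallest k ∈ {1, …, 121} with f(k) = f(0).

Since gcd(100, 122) = 2, we have 100x ≡ 0 (mod 2) for all x, so f(x) ≡ 1 (mod 2).
But 0 ≢ 1 (mod 2), so 0 ∈ ℤ/122ℤ has no preimage. So f is not surjective.
Since f is not surjective, we find the least positive k with f(k) = f(0): this means 100k ≡ 0 (mod 122), i.e. 122 ∣ 100k. Since gcd(100, 122) = 2, dividing through by 2 this holds exactly when 61 ∣ 50k, and as gcd(50, 61) = 1, exactly when 61 ∣ k.
The smallest positive such k is 61.

61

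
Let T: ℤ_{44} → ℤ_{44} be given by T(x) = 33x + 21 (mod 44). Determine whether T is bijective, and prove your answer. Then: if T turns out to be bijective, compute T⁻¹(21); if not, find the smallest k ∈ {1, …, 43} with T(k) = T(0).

4

We have gcd(33, 44) = 11 > 1. Taking x_1 = 0 and x_2 = 4: T(0) = 21 and T(4) = 33·4 + 21 = 153 ≡ 21 (mod 44).
So T(0) = T(4) while 0 ≠ 4, thus T is not injective, hence not bijective.
Since T is not bijective, we find the least positive k with T(k) = T(0): this means 33k ≡ 0 (mod 44), i.e. 44 ∣ 33k. Since gcd(33, 44) = 11, dividing through by 11 this holds exactly when 4 ∣ 3k, and as gcd(3, 4) = 1, exactly when 4 ∣ k.
The smallest positive such k is 4.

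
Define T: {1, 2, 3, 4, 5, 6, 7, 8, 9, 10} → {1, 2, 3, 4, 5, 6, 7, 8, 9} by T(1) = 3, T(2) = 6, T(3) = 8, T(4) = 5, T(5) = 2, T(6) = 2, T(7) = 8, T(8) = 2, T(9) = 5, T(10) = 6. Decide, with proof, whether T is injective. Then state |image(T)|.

T(5) = 2 = T(6) with 5 ≠ 6, so T is not injective.
The image of T is {2, 3, 5, 6, 8}, which has 5 elements.

5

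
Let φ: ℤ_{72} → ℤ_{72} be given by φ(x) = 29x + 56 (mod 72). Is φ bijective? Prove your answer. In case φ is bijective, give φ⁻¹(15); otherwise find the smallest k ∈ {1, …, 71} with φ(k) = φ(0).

If φ(s) = φ(t), then 29s ≡ 29t (mod 72). Because gcd(29, 72) = 1, we may cancel 29 to get s ≡ t (mod 72).
We now compute 29⁻¹ mod 72 explicitly. Euclid's algorithm: 72 = 2·29 + 14, 29 = 2·14 + 1; back-substituting gives 1 = 5·29 − 2·72, so 29⁻¹ ≡ 5 (mod 72).
For any y ∈ ℤ_{72}, x = 5(y − 56) mod 72 satisfies φ(x) = 29·5(y − 56) + 56 ≡ y (since 29·5 ≡ 1 mod 72). So every y has a preimage.
So φ is bijective.
Since φ is bijective, we compute φ⁻¹(15): solve 29x + 56 ≡ 15 (mod 72), i.e. 29x ≡ 31 (mod 72).
Multiplying by 29⁻¹ = 5 gives x ≡ 5·31 = 155 = 2·72 + 11 ≡ 11 (mod 72).
Check: φ(11) = 29·11 + 56 = 375 = 5·72 + 15 ≡ 15 (mod 72).

11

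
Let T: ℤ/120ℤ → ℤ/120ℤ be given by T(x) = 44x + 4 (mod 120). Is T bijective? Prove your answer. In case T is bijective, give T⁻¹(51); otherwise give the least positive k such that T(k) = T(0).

30

Recall that T is injective if T(a) = T(b) implies a = b.
We have gcd(44, 120) = 4 > 1. Taking a = 0 and b = 30: T(0) = 4 and T(30) = 44·30 + 4 = 1324 ≡ 4 (mod 120).
So T(0) = T(30) while 0 ≠ 30, so T is not injective, hence not bijective.
Since T is not bijective, we find the least positive k with T(k) = T(0): this means 44k ≡ 0 (mod 120), i.e. 120 ∣ 44k. Since gcd(44, 120) = 4, dividing through by 4 this holds exactly when 30 ∣ 11k, and as gcd(11, 30) = 1, exactly when 30 ∣ k.
The smallest positive such k is 30.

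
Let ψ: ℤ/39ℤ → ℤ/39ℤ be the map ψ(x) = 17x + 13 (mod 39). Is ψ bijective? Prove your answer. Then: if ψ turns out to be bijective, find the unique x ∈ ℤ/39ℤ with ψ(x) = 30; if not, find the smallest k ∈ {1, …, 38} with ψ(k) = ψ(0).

1

If ψ(a) = ψ(b), then 17a ≡ 17b (mod 39). Because gcd(17, 39) = 1, we may cancel 17 to get a ≡ b (mod 39).
We now compute 17⁻¹ mod 39 explicitly. Euclid's algorithm: 39 = 2·17 + 5, 17 = 3·5 + 2, 5 = 2·2 + 1; back-substituting gives 1 = 23·17 − 10·39, so 17⁻¹ ≡ 23 (mod 39).
For any y ∈ ℤ/39ℤ, x = 23(y − 13) mod 39 satisfies ψ(x) = 17·23(y − 13) + 13 ≡ y (since 17·23 ≡ 1 mod 39). So every y has a preimage.
Therefore ψ is bijective.
Since ψ is bijective, we find ψ⁻¹(30): we need 17x ≡ 30 − 13 ≡ 17 (mod 39). Using 17⁻¹ = 23: x ≡ 23·17 = 391 = 10·39 + 1, so x = 1.
Check: ψ(1) = 17·1 + 13 = 30 ≡ 30 (mod 39).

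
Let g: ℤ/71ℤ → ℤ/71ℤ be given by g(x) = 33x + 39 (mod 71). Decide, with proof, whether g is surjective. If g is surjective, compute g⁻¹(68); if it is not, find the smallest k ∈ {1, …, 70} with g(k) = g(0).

By definition, g is surjective if every y in the codomain equals g(x) for some x in the domain.
Since gcd(33, 71) = 1, 33 is invertible modulo 71. Euclid's algorithm: 71 = 2·33 + 5, 33 = 6·5 + 3, 5 = 1·3 + 2, 3 = 1·2 + 1; back-substituting gives 1 = 28·33 − 13·71, so 33⁻¹ ≡ 28 (mod 71).
For any y ∈ ℤ/71ℤ, x = 28(y − 39) mod 71 satisfies g(x) = 33·28(y − 39) + 39 ≡ y (since 33·28 ≡ 1 mod 71). So every y has a preimage.
Hence g is surjective.
Since g is surjective, we find g⁻¹(68): we need 33x ≡ 68 − 39 ≡ 29 (mod 71). Using 33⁻¹ = 28: x ≡ 28·29 = 812 = 11·71 + 31, so x = 31.
Check: g(31) = 33·31 + 39 = 1062 = 14·71 + 68 ≡ 68 (mod 71).

31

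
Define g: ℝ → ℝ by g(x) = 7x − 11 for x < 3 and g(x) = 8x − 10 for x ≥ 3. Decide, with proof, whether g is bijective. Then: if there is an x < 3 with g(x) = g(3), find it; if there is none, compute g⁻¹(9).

20/7

Both pieces are strictly increasing (slopes 7 and 8), so each is injective on its own interval.
The left piece maps (−∞, 3) onto (−∞, 10); the right piece maps [3, ∞) onto [14, ∞).
The images leave a gap (10 has no preimage), so g is not surjective, hence not bijective.
Because the two images are disjoint, no x < 3 has g(x) = g(3), so we compute g⁻¹(9): 9 lies in (−∞, 10), so solve 7x − 11 = 9: x = (9 + 11)/7 = 20/7.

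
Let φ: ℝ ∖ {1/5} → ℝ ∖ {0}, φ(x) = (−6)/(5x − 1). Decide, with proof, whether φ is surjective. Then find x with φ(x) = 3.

For any y ≠ 0, solving y(5x − 1) = −6 for x gives a well-defined x ≠ 1/5. So φ is surjective.
Solving φ(x) = 3: cross-multiplying gives −6 = 3(5x − 1), which rearranges to −15x = 3, so x = −1/5.

-1/5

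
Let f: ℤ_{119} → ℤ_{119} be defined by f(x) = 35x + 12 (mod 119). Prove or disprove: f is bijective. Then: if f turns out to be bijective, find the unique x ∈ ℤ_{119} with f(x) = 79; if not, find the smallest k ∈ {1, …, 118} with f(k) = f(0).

17

We have gcd(35, 119) = 7 > 1. Taking a = 0 and b = 17: f(0) = 12 and f(17) = 35·17 + 12 = 607 ≡ 12 (mod 119).
So f(0) = f(17) while 0 ≠ 17, hence f is not injective, hence not bijective.
Since f is not bijective, we find the least positive k with f(k) = f(0): this means 35k ≡ 0 (mod 119), i.e. 119 ∣ 35k. Since gcd(35, 119) = 7, dividing through by 7 this holds exactly when 17 ∣ 5k, and as gcd(5, 17) = 1, exactly when 17 ∣ k.
The smallest positive such k is 17.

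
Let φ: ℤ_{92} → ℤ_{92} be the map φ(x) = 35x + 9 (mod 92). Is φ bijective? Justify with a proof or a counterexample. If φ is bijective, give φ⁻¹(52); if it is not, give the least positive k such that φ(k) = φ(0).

Recall: φ is injective when φ(a) = φ(b) forces a = b.
If φ(a) = φ(b), then 35a ≡ 35b (mod 92). Because gcd(35, 92) = 1, we may cancel 35 to get a ≡ b (mod 92).
We now compute 35⁻¹ mod 92 explicitly. Euclid's algorithm: 92 = 2·35 + 22, 35 = 1·22 + 13, 22 = 1·13 + 9, 13 = 1·9 + 4, 9 = 2·4 + 1; back-substituting gives 1 = 71·35 − 27·92, so 35⁻¹ ≡ 71 (mod 92).
For any y ∈ ℤ_{92}, x = 71(y − 9) mod 92 satisfies φ(x) = 35·71(y − 9) + 9 ≡ y (since 35·71 ≡ 1 mod 92). So every y has a preimage.
Therefore φ is bijective.
Since φ is bijective, we compute φ⁻¹(52): solve 35x + 9 ≡ 52 (mod 92), i.e. 35x ≡ 43 (mod 92).
Multiplying by 35⁻¹ = 71 gives x ≡ 71·43 = 3053 = 33·92 + 17 ≡ 17 (mod 92).
Check: φ(17) = 35·17 + 9 = 604 = 6·92 + 52 ≡ 52 (mod 92).

17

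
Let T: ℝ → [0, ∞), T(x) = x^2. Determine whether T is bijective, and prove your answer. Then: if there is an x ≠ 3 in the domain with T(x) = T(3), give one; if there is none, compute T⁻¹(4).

T(3) = 9 = (−3)^2 = T(−3) (since 2 is even), with 3 ≠ −3. So T is not injective, hence not bijective.
For the follow-up, such an x exists: taking x = −3 ∈ ℝ gives T(−3) = 9 = T(3) with −3 ≠ 3.

-3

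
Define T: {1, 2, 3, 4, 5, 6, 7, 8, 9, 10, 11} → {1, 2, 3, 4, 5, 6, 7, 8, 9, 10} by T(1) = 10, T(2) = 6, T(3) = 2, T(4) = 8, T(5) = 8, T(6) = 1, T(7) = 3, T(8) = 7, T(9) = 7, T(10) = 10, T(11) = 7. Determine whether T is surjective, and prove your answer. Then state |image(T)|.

7

No element maps to 4, so T is not surjective.
The image of T is {1, 2, 3, 6, 7, 8, 10}, which has 7 elements.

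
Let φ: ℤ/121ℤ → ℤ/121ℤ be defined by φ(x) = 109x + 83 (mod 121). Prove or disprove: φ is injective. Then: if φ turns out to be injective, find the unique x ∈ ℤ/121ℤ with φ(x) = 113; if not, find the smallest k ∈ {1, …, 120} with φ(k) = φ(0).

By definition, injectivity means: for all s, t in the domain, φ(s) = φ(t) implies s = t.
If φ(s) = φ(t), then 109s ≡ 109t (mod 121). Because gcd(109, 121) = 1, we may cancel 109 to get s ≡ t (mod 121).
Thus φ is injective.
We now compute 109⁻¹ mod 121 explicitly. Euclid's algorithm: 121 = 1·109 + 12, 109 = 9·12 + 1; back-substituting gives 1 = 10·109 − 9·121, so 109⁻¹ ≡ 10 (mod 121).
Since φ is injective, we compute φ⁻¹(113): solve 109x + 83 ≡ 113 (mod 121), i.e. 109x ≡ 30 (mod 121).
Multiplying by 109⁻¹ = 10 gives x ≡ 10·30 = 300 = 2·121 + 58 ≡ 58 (mod 121).
Check: φ(58) = 109·58 + 83 = 6405 = 52·121 + 113 ≡ 113 (mod 121).

58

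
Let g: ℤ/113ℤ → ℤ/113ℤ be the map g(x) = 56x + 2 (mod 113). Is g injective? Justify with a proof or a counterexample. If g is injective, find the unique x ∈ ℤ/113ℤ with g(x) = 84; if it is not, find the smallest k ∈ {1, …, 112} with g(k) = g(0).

Suppose g(a) = g(b) in ℤ/113ℤ. Then 56a + 2 ≡ 56b + 2 (mod 113), thus 56(a − b) ≡ 0 (mod 113).
Since gcd(56, 113) = 1, 56 is invertible modulo 113, hence a − b ≡ 0 (mod 113), i.e. a = b.
Thus g is injective.
We now compute 56⁻¹ mod 113 explicitly. Euclid's algorithm: 113 = 2·56 + 1; back-substituting gives 1 = 111·56 − 55·113, so 56⁻¹ ≡ 111 (mod 113).
Since g is injective, we find g⁻¹(84): we need 56x ≡ 84 − 2 ≡ 82 (mod 113). Using 56⁻¹ = 111: x ≡ 111·82 = 9102 = 80·113 + 62, so x = 62.
Check: g(62) = 56·62 + 2 = 3474 = 30·113 + 84 ≡ 84 (mod 113).

62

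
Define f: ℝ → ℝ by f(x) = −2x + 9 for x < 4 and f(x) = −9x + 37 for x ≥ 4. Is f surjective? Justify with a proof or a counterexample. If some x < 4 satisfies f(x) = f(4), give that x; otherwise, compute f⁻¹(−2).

Both pieces are strictly decreasing (slopes −2 and −9), so each is injective on its own interval.
The left piece maps (−∞, 4) onto (1, ∞); the right piece maps [4, ∞) onto (−∞, 1].
These images together cover ℝ, so f is surjective.
Because the two images are disjoint, no x < 4 has f(x) = f(4), so we compute f⁻¹(−2): −2 lies in (−∞, 1], so solve −9x + 37 = −2: x = (−2 − 37)/(−9) = 13/3.

13/3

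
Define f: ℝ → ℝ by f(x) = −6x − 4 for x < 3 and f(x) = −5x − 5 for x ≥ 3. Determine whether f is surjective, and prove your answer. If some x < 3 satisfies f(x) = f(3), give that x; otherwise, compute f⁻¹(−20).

Both pieces are strictly decreasing (slopes −6 and −5), so each is injective on its own interval.
The left piece maps (−∞, 3) onto (−22, ∞); the right piece maps [3, ∞) onto (−∞, −20].
The union (−22, ∞) ∪ (−∞, −20] covers ℝ, so f is surjective.
For the follow-up: the images overlap, so an x < 3 with f(x) = f(3) exists. f(3) = −20; solving −6x − 4 = −20 for x < 3 gives x = (−20 + 4)/(−6) = 8/3.

8/3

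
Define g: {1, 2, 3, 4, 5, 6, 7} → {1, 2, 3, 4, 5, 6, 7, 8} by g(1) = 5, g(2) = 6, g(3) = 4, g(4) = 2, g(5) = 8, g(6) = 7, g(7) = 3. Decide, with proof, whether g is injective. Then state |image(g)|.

7

The values g(1), …, g(7) are 5, 6, 4, 2, 8, 7, 3 — all distinct.
So g(s) = g(t) only when s = t, and g is injective.
The image of g is {2, 3, 4, 5, 6, 7, 8}, which has 7 elements.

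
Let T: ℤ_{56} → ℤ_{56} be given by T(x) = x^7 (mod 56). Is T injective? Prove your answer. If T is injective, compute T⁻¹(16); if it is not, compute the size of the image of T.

35

T(0) = 0^7 = 0.
T(14): Repeated squaring mod 56: 14^1 ≡ 14, 14^2 ≡ 14² = 196 ≡ 28, 14^4 ≡ 28² = 784 ≡ 0. Since 7 = 4 + 2 + 1, 14^7 ≡ 0·28·14: 0·28 = 0, then 0·14 = 0. So 14^7 ≡ 0 (mod 56).
So T(0) = T(14) = 0 while 0 ≠ 14, thus T is not injective.
Since T is not injective, we determine |image(T)|. Computing x^7 mod 56 for each x (by repeated squaring, reducing mod 56 at every step), the values T(0), T(1), …, T(55) are: 0, 1, 16, 3, 32, 5, 48, 7, 8, 9, 24, 11, 40, 13, 0, 15, 16, 17, 32, 19, 48, 21, 8, 23, 24, 25, 40, 27, 0, 29, 16, 31, 32, 33, 48, 35, 8, 37, 24, 39, 40, 41, 0, 43, 16, 45, 32, 47, 48, 49, 8, 51, 24, 53, 40, 55.
The distinct values are {0, 1, 3, 5, 7, 8, 9, 11, 13, 15, 16, 17, 19, 21, 23, 24, 25, 27, 29, 31, 32, 33, 35, 37, 39, 40, 41, 43, 45, 47, 48, 49, 51, 53, 55}; there are 35 of them.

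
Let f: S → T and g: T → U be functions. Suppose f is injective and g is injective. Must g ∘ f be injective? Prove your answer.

injective

Suppose (g ∘ f)(x_1) = (g ∘ f)(x_2), i.e. g(f(x_1)) = g(f(x_2)).
Since g is injective, f(x_1) = f(x_2). Since f is injective, x_1 = x_2. Thus g ∘ f is injective.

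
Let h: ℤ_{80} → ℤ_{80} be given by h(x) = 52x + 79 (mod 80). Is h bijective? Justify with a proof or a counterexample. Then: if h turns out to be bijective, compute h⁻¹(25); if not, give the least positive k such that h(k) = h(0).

We have gcd(52, 80) = 4 > 1. Taking a = 0 and b = 20: h(0) = 79 and h(20) = 52·20 + 79 = 1119 ≡ 79 (mod 80).
So h(0) = h(20) while 0 ≠ 20, therefore h is not injective, hence not bijective.
Since h is not bijective, we find the least positive k with h(k) = h(0): this means 52k ≡ 0 (mod 80), i.e. 80 ∣ 52k. Since gcd(52, 80) = 4, dividing through by 4 this holds exactly when 20 ∣ 13k, and as gcd(13, 20) = 1, exactly when 20 ∣ k.
The smallest positive such k is 20.

20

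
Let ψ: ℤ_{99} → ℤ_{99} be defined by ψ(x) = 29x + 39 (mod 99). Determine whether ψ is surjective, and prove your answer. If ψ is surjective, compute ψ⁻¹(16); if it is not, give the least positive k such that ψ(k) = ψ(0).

47

Since gcd(29, 99) = 1, 29 is invertible modulo 99. Euclid's algorithm: 99 = 3·29 + 12, 29 = 2·12 + 5, 12 = 2·5 + 2, 5 = 2·2 + 1; back-substituting gives 1 = 41·29 − 12·99, so 29⁻¹ ≡ 41 (mod 99).
For any y ∈ ℤ_{99}, x = 41(y − 39) mod 99 satisfies ψ(x) = 29·41(y − 39) + 39 ≡ y (since 29·41 ≡ 1 mod 99). So every y has a preimage.
Thus ψ is surjective.
Since ψ is surjective, we compute ψ⁻¹(16): solve 29x + 39 ≡ 16 (mod 99), i.e. 29x ≡ 76 (mod 99).
Multiplying by 29⁻¹ = 41 gives x ≡ 41·76 = 3116 = 31·99 + 47 ≡ 47 (mod 99).
Check: ψ(47) = 29·47 + 39 = 1402 = 14·99 + 16 ≡ 16 (mod 99).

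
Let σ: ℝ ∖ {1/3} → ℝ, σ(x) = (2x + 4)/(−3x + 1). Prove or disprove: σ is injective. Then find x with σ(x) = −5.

9/13

Suppose σ(x_1) = σ(x_2). Cross-multiplying: (2x_1 + 4)(−3x_2 + 1) = (2x_2 + 4)(−3x_1 + 1).
Expanding both sides and cancelling the symmetric terms leaves 14·(x_1 − x_2) = 0. Since 14 ≠ 0, x_1 = x_2. Thus σ is injective.
Solving σ(x) = −5: cross-multiplying gives 2x + 4 = −5(−3x + 1), which rearranges to −13x = −9, so x = 9/13.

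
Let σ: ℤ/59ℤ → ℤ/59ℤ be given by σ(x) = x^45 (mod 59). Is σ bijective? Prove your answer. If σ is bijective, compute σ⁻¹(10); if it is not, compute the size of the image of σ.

Since 59 is prime, the nonzero elements of ℤ/59ℤ form a cyclic group of order 58.
As gcd(45, 58) = 1, raising to the 45th power is a bijection on this group: if u^45 ≡ v^45 then (uv^{−1})^45 = 1, and the only element of order dividing gcd(45, 58) = 1 is 1, so u = v.
With σ(0) = 0 this makes σ injective on all of ℤ/59ℤ, hence bijective (finite equal-size domain and codomain). In particular σ is bijective.
Since σ is bijective, we find the preimage of 10. The inverse of x ↦ x^45 on (ℤ/59ℤ)^× is x ↦ x^49, because 45·49 = 2205 = 38·58 + 1 ≡ 1 (mod 58) and x^{58} = 1 for x ≠ 0 (Fermat). So σ⁻¹(10) = 10^49 mod 59.
Repeated squaring mod 59: 10^1 ≡ 10, 10^2 ≡ 10² = 100 ≡ 41, 10^4 ≡ 41² = 1681 ≡ 29, 10^8 ≡ 29² = 841 ≡ 15, 10^16 ≡ 15² = 225 ≡ 48, 10^32 ≡ 48² = 2304 ≡ 3. Since 49 = 32 + 16 + 1, 10^49 ≡ 3·48·10: 3·48 = 144 ≡ 26, then 26·10 = 260 ≡ 24. So 10^49 ≡ 24 (mod 59).
Hence σ⁻¹(10) = 24.

24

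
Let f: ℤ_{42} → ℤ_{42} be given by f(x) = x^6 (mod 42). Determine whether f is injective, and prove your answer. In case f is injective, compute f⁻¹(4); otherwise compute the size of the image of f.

8

f(2): Repeated squaring mod 42: 2^1 ≡ 2, 2^2 ≡ 2² = 4, 2^4 ≡ 4² = 16. Since 6 = 4 + 2, 2^6 ≡ 16·4: 16·4 = 64 ≡ 22. So 2^6 ≡ 22 (mod 42).
f(4): Repeated squaring mod 42: 4^1 ≡ 4, 4^2 ≡ 4² = 16, 4^4 ≡ 16² = 256 ≡ 4. Since 6 = 4 + 2, 4^6 ≡ 4·16: 4·16 = 64 ≡ 22. So 4^6 ≡ 22 (mod 42).
So f(2) = f(4) = 22 while 2 ≠ 4, hence f is not injective.
Since f is not injective, we determine |image(f)|. Computing x^6 mod 42 for each x (by repeated squaring, reducing mod 42 at every step), the values f(0), f(1), …, f(41) are: 0, 1, 22, 15, 22, 1, 36, 7, 22, 15, 22, 1, 36, 1, 28, 15, 22, 1, 36, 1, 22, 21, 22, 1, 36, 1, 22, 15, 28, 1, 36, 1, 22, 15, 22, 7, 36, 1, 22, 15, 22, 1.
The distinct values are {0, 1, 7, 15, 21, 22, 28, 36}; there are 8 of them.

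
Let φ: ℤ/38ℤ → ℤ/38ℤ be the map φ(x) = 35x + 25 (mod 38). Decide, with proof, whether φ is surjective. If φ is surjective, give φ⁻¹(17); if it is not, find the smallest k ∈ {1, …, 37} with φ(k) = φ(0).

Recall: φ is surjective if every y in the codomain equals φ(x) for some x in the domain.
Since gcd(35, 38) = 1, 35 is invertible modulo 38. Euclid's algorithm: 38 = 1·35 + 3, 35 = 11·3 + 2, 3 = 1·2 + 1; back-substituting gives 1 = 25·35 − 23·38, so 35⁻¹ ≡ 25 (mod 38).
Then y ↦ 25(y − 25) is a two-sided inverse to φ, so every y ∈ ℤ/38ℤ has a preimage.
Therefore φ is surjective.
Since φ is surjective, we find φ⁻¹(17): we need 35x ≡ 17 − 25 ≡ 30 (mod 38). Using 35⁻¹ = 25: x ≡ 25·30 = 750 = 19·38 + 28, so x = 28.
Check: φ(28) = 35·28 + 25 = 1005 = 26·38 + 17 ≡ 17 (mod 38).

28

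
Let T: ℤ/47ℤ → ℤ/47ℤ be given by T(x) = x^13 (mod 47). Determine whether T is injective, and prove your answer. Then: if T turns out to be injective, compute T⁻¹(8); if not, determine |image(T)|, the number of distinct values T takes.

Since 47 is prime, the nonzero elements of ℤ/47ℤ form a cyclic group of order 46.
As gcd(13, 46) = 1, raising to the 13th power is a bijection on this group: if u^13 ≡ v^13 then (uv^{−1})^13 = 1, and the only element of order dividing gcd(13, 46) = 1 is 1, so u = v.
With T(0) = 0 this makes T injective on all of ℤ/47ℤ, hence bijective (finite equal-size domain and codomain). In particular T is injective.
Since T is injective, we find the preimage of 8. The inverse of x ↦ x^13 on (ℤ/47ℤ)^× is x ↦ x^39, because 13·39 = 507 = 11·46 + 1 ≡ 1 (mod 46) and x^{46} = 1 for x ≠ 0 (Fermat). So T⁻¹(8) = 8^39 mod 47.
Repeated squaring mod 47: 8^1 ≡ 8, 8^2 ≡ 8² = 64 ≡ 17, 8^4 ≡ 17² = 289 ≡ 7, 8^8 ≡ 7² = 49 ≡ 2, 8^16 ≡ 2² = 4, 8^32 ≡ 4² = 16. Since 39 = 32 + 4 + 2 + 1, 8^39 ≡ 16·7·17·8: 16·7 = 112 ≡ 18, then 18·17 = 306 ≡ 24, then 24·8 = 192 ≡ 4. So 8^39 ≡ 4 (mod 47).
Hence T⁻¹(8) = 4.

4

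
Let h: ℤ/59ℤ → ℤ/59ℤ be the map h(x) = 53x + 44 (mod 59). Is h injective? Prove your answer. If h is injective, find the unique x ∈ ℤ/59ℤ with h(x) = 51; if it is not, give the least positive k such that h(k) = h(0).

Suppose h(s) = h(t) in ℤ/59ℤ. Then 53s + 44 ≡ 53t + 44 (mod 59), hence 53(s − t) ≡ 0 (mod 59).
Since gcd(53, 59) = 1, 53 is invertible modulo 59, thus s − t ≡ 0 (mod 59), i.e. s = t.
Thus h is injective.
We now compute 53⁻¹ mod 59 explicitly. Euclid's algorithm: 59 = 1·53 + 6, 53 = 8·6 + 5, 6 = 1·5 + 1; back-substituting gives 1 = 49·53 − 44·59, so 53⁻¹ ≡ 49 (mod 59).
Since h is injective, we find h⁻¹(51): we need 53x ≡ 51 − 44 ≡ 7 (mod 59). Using 53⁻¹ = 49: x ≡ 49·7 = 343 = 5·59 + 48, so x = 48.
Check: h(48) = 53·48 + 44 = 2588 = 43·59 + 51 ≡ 51 (mod 59).

48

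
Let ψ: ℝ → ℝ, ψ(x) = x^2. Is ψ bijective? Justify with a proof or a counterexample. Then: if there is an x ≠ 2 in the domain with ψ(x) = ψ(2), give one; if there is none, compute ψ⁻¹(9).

-2

ψ(2) = 4 = (−2)^2 = ψ(−2) (since 2 is even), with 2 ≠ −2. So ψ is not injective, hence not bijective.
For the follow-up, such an x exists: taking x = −2 ∈ ℝ gives ψ(−2) = 4 = ψ(2) with −2 ≠ 2.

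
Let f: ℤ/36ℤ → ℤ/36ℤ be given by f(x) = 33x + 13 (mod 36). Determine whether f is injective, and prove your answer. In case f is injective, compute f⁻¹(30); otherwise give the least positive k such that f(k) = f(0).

12

We have gcd(33, 36) = 3 > 1. Taking u = 0 and v = 12: f(0) = 13 and f(12) = 33·12 + 13 = 409 ≡ 13 (mod 36).
So f(0) = f(12) while 0 ≠ 12, hence f is not injective.
Since f is not injective, we find the least positive k with f(k) = f(0): this means 33k ≡ 0 (mod 36), i.e. 36 ∣ 33k. Since gcd(33, 36) = 3, dividing through by 3 this holds exactly when 12 ∣ 11k, and as gcd(11, 12) = 1, exactly when 12 ∣ k.
The smallest positive such k is 12.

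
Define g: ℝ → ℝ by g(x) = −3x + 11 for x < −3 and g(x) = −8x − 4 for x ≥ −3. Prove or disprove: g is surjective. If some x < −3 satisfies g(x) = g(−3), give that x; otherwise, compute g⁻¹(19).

-23/8

Both pieces are strictly decreasing (slopes −3 and −8), so each is injective on its own interval.
The left piece maps (−∞, −3) onto (20, ∞); the right piece maps [−3, ∞) onto (−∞, 20].
These images together cover ℝ, so g is surjective.
Because the two images are disjoint, no x < −3 has g(x) = g(−3), so we compute g⁻¹(19): 19 lies in (−∞, 20], so solve −8x − 4 = 19: x = (19 + 4)/(−8) = −23/8.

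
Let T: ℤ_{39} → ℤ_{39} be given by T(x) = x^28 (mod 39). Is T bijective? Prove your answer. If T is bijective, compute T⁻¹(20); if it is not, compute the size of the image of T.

T(1) = 1^28 = 1.
T(5): Repeated squaring mod 39: 5^1 ≡ 5, 5^2 ≡ 5² = 25, 5^4 ≡ 25² = 625 ≡ 1, 5^8 ≡ 1² = 1, 5^16 ≡ 1² = 1. Since 28 = 16 + 8 + 4, 5^28 ≡ 1·1·1: 1·1 = 1, then 1·1 = 1. So 5^28 ≡ 1 (mod 39).
So T(1) = T(5) = 1 while 1 ≠ 5, hence T is not injective, hence not bijective.
Since T is not bijective, we determine |image(T)|. Computing x^28 mod 39 for each x (by repeated squaring, reducing mod 39 at every step), the values T(0), T(1), …, T(38) are: 0, 1, 16, 3, 22, 1, 9, 22, 1, 9, 16, 16, 27, 13, 1, 3, 16, 22, 27, 22, 22, 27, 22, 16, 3, 1, 13, 27, 16, 16, 9, 1, 22, 9, 1, 22, 3, 16, 1.
The distinct values are {0, 1, 3, 9, 13, 16, 22, 27}; there are 8 of them.

8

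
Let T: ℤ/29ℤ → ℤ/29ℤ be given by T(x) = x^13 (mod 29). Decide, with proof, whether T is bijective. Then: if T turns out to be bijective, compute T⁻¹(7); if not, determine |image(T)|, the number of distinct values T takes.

Since 29 is prime, the nonzero elements of ℤ/29ℤ form a cyclic group of order 28.
As gcd(13, 28) = 1, raising to the 13th power is a bijection on this group: if s^13 ≡ t^13 then (st^{−1})^13 = 1, and the only element of order dividing gcd(13, 28) = 1 is 1, so s = t.
With T(0) = 0 this makes T injective on all of ℤ/29ℤ, hence bijective (finite equal-size domain and codomain). In particular T is bijective.
Since T is bijective, we find the preimage of 7. The inverse of x ↦ x^13 on (ℤ/29ℤ)^× is x ↦ x^13, because 13·13 = 169 = 6·28 + 1 ≡ 1 (mod 28) and x^{28} = 1 for x ≠ 0 (Fermat). So T⁻¹(7) = 7^13 mod 29.
Repeated squaring mod 29: 7^1 ≡ 7, 7^2 ≡ 7² = 49 ≡ 20, 7^4 ≡ 20² = 400 ≡ 23, 7^8 ≡ 23² = 529 ≡ 7. Since 13 = 8 + 4 + 1, 7^13 ≡ 7·23·7: 7·23 = 161 ≡ 16, then 16·7 = 112 ≡ 25. So 7^13 ≡ 25 (mod 29).
Hence T⁻¹(7) = 25.

25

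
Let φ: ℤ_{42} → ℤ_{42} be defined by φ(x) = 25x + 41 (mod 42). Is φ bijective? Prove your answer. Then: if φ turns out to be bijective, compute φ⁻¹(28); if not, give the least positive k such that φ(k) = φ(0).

23

Recall that φ is injective when φ(x_1) = φ(x_2) forces x_1 = x_2.
Suppose φ(x_1) = φ(x_2) in ℤ_{42}. Then 25x_1 + 41 ≡ 25x_2 + 41 (mod 42), so 25(x_1 − x_2) ≡ 0 (mod 42).
Since gcd(25, 42) = 1, 25 is invertible modulo 42, therefore x_1 − x_2 ≡ 0 (mod 42), i.e. x_1 = x_2.
We now compute 25⁻¹ mod 42 explicitly. Euclid's algorithm: 42 = 1·25 + 17, 25 = 1·17 + 8, 17 = 2·8 + 1; back-substituting gives 1 = 37·25 − 22·42, so 25⁻¹ ≡ 37 (mod 42).
For any y ∈ ℤ_{42}, x = 37(y − 41) mod 42 satisfies φ(x) = 25·37(y − 41) + 41 ≡ y (since 25·37 ≡ 1 mod 42). So every y has a preimage.
So φ is bijective.
Since φ is bijective, we find φ⁻¹(28): we need 25x ≡ 28 − 41 ≡ 29 (mod 42). Using 25⁻¹ = 37: x ≡ 37·29 = 1073 = 25·42 + 23, so x = 23.
Check: φ(23) = 25·23 + 41 = 616 = 14·42 + 28 ≡ 28 (mod 42).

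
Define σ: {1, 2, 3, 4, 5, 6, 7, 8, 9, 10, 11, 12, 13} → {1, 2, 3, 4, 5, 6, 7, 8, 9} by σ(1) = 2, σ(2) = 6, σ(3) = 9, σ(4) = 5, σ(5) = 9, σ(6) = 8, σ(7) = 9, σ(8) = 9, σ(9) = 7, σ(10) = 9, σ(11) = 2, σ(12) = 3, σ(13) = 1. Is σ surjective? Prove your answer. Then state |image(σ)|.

8

No element maps to 4, so σ is not surjective.
The image of σ is {1, 2, 3, 5, 6, 7, 8, 9}, which has 8 elements.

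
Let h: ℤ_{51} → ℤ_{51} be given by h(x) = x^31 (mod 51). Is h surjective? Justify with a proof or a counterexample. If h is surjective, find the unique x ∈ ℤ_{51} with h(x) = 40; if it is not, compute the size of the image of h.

Computing x^31 mod 51 for each x (by repeated squaring, reducing mod 51 at every step), the values h(0), h(1), …, h(50) are: 0, 1, 26, 6, 13, 41, 3, 22, 32, 36, 46, 14, 27, 4, 11, 42, 16, 17, 18, 43, 23, 30, 7, 20, 39, 49, 2, 12, 31, 44, 21, 28, 8, 33, 34, 35, 9, 40, 47, 24, 37, 5, 15, 19, 29, 48, 10, 38, 45, 25, 50.
Every element of ℤ_{51} appears exactly once in this list, so h is a bijection, and in particular surjective.
Since h is surjective, we read off the preimage of 40 from the same table: h(37) = 40, so h⁻¹(40) = 37.

37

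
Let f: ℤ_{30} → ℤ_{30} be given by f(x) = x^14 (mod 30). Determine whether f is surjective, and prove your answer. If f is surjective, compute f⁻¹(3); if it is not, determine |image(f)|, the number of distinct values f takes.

12

f(2): Repeated squaring mod 30: 2^1 ≡ 2, 2^2 ≡ 2² = 4, 2^4 ≡ 4² = 16, 2^8 ≡ 16² = 256 ≡ 16. Since 14 = 8 + 4 + 2, 2^14 ≡ 16·16·4: 16·16 = 256 ≡ 16, then 16·4 = 64 ≡ 4. So 2^14 ≡ 4 (mod 30).
f(8): Repeated squaring mod 30: 8^1 ≡ 8, 8^2 ≡ 8² = 64 ≡ 4, 8^4 ≡ 4² = 16, 8^8 ≡ 16² = 256 ≡ 16. Since 14 = 8 + 4 + 2, 8^14 ≡ 16·16·4: 16·16 = 256 ≡ 16, then 16·4 = 64 ≡ 4. So 8^14 ≡ 4 (mod 30).
So f(2) = f(8) = 4 while 2 ≠ 8, hence f is not injective.
A non-injective map from the 30-element set ℤ_{30} to itself takes at most 29 distinct values, so it cannot be surjective. Thus f is not surjective.
Since f is not surjective, we determine |image(f)|. Computing x^14 mod 30 for each x (by repeated squaring, reducing mod 30 at every step), the values f(0), f(1), …, f(29) are: 0, 1, 4, 9, 16, 25, 6, 19, 4, 21, 10, 1, 24, 19, 16, 15, 16, 19, 24, 1, 10, 21, 4, 19, 6, 25, 16, 9, 4, 1.
The distinct values are {0, 1, 4, 6, 9, 10, 15, 16, 19, 21, 24, 25}; there are 12 of them.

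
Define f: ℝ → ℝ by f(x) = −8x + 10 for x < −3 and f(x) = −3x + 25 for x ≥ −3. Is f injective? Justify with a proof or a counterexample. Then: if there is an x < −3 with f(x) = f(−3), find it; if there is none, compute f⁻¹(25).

Both pieces are strictly decreasing (slopes −8 and −3), so each is injective on its own interval.
The left piece maps (−∞, −3) onto (34, ∞); the right piece maps [−3, ∞) onto (−∞, 34].
These images are disjoint, so no value is attained by both pieces. Thus f is injective.
Because the two images are disjoint, no x < −3 has f(x) = f(−3), so we compute f⁻¹(25): 25 lies in (−∞, 34], so solve −3x + 25 = 25: x = (25 − 25)/(−3) = 0.

0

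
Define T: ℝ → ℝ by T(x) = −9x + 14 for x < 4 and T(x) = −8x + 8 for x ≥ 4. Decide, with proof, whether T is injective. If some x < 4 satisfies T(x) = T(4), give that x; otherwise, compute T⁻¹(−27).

35/8

Both pieces are strictly decreasing (slopes −9 and −8), so each is injective on its own interval.
The left piece maps (−∞, 4) onto (−22, ∞); the right piece maps [4, ∞) onto (−∞, −24].
These images are disjoint, so no value is attained by both pieces. Hence T is injective.
Because the two images are disjoint, no x < 4 has T(x) = T(4), so we compute T⁻¹(−27): −27 lies in (−∞, −24], so solve −8x + 8 = −27: x = (−27 − 8)/(−8) = 35/8.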